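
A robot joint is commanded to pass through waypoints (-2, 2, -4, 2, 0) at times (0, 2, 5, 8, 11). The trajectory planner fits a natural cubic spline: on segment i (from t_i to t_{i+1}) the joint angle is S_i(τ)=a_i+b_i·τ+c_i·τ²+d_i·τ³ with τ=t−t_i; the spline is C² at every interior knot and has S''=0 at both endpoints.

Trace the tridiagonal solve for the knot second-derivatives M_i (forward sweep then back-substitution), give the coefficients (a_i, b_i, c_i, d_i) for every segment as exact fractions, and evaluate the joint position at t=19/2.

  seg 0: a=-2 b=650/207 c=0 d=-59/207
  seg 1: a=2 b=-58/207 c=-118/69 d=706/1863
  seg 2: a=-4 b=-64/207 c=352/207 d=-578/1863
  seg 3: a=2 b=314/207 c=-226/207 d=226/1863
S(19/2) = 205/92

Δ: Δ0=2, Δ1=-2, Δ2=2, Δ3=-2/3
row 1: diag=10, rhs=-24; c'=3/10, d'=-12/5
row 2: denom=12−3·3/10=111/10; d'=(24−3·-12/5)/(111/10)=104/37
row 3: denom=12−3·10/37=414/37; d'=(-16−3·104/37)/(414/37)=-452/207
back: M3=-452/207
back: M2=104/37−10/37·-452/207=704/207
back: M1=-12/5−3/10·704/207=-236/69
M: M0=0, M1=-236/69, M2=704/207, M3=-452/207, M4=0
seg 0: a=-2, c=M0/2=0, d=(M1−M0)/(6·2)=-59/207, b=Δ0−h0·(2M0+M1)/6=650/207
seg 1: a=2, c=M1/2=-118/69, d=(M2−M1)/(6·3)=706/1863, b=Δ1−h1·(2M1+M2)/6=-58/207
seg 2: a=-4, c=M2/2=352/207, d=(M3−M2)/(6·3)=-578/1863, b=Δ2−h2·(2M2+M3)/6=-64/207
seg 3: a=2, c=M3/2=-226/207, d=(M4−M3)/(6·3)=226/1863, b=Δ3−h3·(2M3+M4)/6=314/207
t_q=19/2 → seg 3, τ=3/2; S=2+314/207·τ+-226/207·τ²+226/1863·τ³=205/92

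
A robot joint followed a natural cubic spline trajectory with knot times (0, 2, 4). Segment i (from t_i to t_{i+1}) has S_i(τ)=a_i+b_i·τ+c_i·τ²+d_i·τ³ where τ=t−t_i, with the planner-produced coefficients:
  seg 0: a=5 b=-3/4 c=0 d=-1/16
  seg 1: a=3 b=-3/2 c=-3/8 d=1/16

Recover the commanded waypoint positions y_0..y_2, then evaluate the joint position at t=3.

y_0=5 y_1=3 y_2=-1
S(3) = 19/16

y_0 = S_0(0) = a_0 = 5
y_1 = S_1(0) = a_1 = 3
y_2 = S_1(2) = -1
t_q=3 is in segment 1 (τ=1); S_1(τ)=19/16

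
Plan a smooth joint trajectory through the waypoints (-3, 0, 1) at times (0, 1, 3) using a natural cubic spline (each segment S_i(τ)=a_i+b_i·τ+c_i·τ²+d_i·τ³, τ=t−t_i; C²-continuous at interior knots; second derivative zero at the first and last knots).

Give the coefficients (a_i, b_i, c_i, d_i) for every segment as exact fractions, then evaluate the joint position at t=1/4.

Δ: Δ0=3, Δ1=1/2
row 1: diag=6, rhs=-15; c'=1/3, d'=-5/2
back: M1=-5/2
M: M0=0, M1=-5/2, M2=0
seg 0: a=-3, c=M0/2=0, d=(M1−M0)/(6·1)=-5/12, b=Δ0−h0·(2M0+M1)/6=41/12
seg 1: a=0, c=M1/2=-5/4, d=(M2−M1)/(6·2)=5/24, b=Δ1−h1·(2M1+M2)/6=13/6
t_q=1/4 → seg 0, τ=1/4; S=-3+41/12·τ+0·τ²+-5/12·τ³=-551/256

  seg 0: a=-3 b=41/12 c=0 d=-5/12
  seg 1: a=0 b=13/6 c=-5/4 d=5/24
S(1/4) = -551/256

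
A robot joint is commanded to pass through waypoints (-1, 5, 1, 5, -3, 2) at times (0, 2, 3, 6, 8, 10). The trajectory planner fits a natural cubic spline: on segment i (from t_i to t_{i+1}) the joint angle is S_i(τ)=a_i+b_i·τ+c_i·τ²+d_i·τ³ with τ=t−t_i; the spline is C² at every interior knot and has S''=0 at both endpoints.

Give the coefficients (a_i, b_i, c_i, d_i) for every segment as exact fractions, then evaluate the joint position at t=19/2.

  seg 0: a=-1 b=27103/4710 c=0 d=-12973/18840
  seg 1: a=5 b=-5908/2355 c=-12973/3140 d=24871/9420
  seg 2: a=1 b=-26857/9420 c=5949/1570 d=-4511/5652
  seg 3: a=5 b=-3922/2355 c=-10657/3140 d=4195/3768
  seg 4: a=-3 b=-8861/4710 c=5159/1570 d=-5159/9420
S(19/2) = -1391/5024

Δ: Δ0=3, Δ1=-4, Δ2=4/3, Δ3=-4, Δ4=5/2
row 1: diag=6, rhs=-42; c'=1/6, d'=-7
row 2: denom=8−1·1/6=47/6; d'=(32−1·-7)/(47/6)=234/47
row 3: denom=10−3·18/47=416/47; d'=(-32−3·234/47)/(416/47)=-1103/208
row 4: denom=8−2·47/208=785/104; d'=(39−2·-1103/208)/(785/104)=5159/785
back: M4=5159/785
back: M3=-1103/208−47/208·5159/785=-10657/1570
back: M2=234/47−18/47·-10657/1570=5949/785
back: M1=-7−1/6·5949/785=-12973/1570
M: M0=0, M1=-12973/1570, M2=5949/785, M3=-10657/1570, M4=5159/785, M5=0
seg 0: a=-1, c=M0/2=0, d=(M1−M0)/(6·2)=-12973/18840, b=Δ0−h0·(2M0+M1)/6=27103/4710
seg 1: a=5, c=M1/2=-12973/3140, d=(M2−M1)/(6·1)=24871/9420, b=Δ1−h1·(2M1+M2)/6=-5908/2355
seg 2: a=1, c=M2/2=5949/1570, d=(M3−M2)/(6·3)=-4511/5652, b=Δ2−h2·(2M2+M3)/6=-26857/9420
seg 3: a=5, c=M3/2=-10657/3140, d=(M4−M3)/(6·2)=4195/3768, b=Δ3−h3·(2M3+M4)/6=-3922/2355
seg 4: a=-3, c=M4/2=5159/1570, d=(M5−M4)/(6·2)=-5159/9420, b=Δ4−h4·(2M4+M5)/6=-8861/4710
t_q=19/2 → seg 4, τ=3/2; S=-3+-8861/4710·τ+5159/1570·τ²+-5159/9420·τ³=-1391/5024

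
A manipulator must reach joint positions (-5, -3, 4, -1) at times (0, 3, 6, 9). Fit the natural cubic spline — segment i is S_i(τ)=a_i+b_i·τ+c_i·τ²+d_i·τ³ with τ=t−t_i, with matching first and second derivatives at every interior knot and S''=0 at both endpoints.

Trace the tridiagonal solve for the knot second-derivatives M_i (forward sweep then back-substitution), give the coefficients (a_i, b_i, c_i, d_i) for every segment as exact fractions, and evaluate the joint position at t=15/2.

Δ: Δ0=2/3, Δ1=7/3, Δ2=-5/3
row 1: diag=12, rhs=10; c'=1/4, d'=5/6
row 2: denom=12−3·1/4=45/4; d'=(-24−3·5/6)/(45/4)=-106/45
back: M2=-106/45
back: M1=5/6−1/4·-106/45=64/45
M: M0=0, M1=64/45, M2=-106/45, M3=0
seg 0: a=-5, c=M0/2=0, d=(M1−M0)/(6·3)=32/405, b=Δ0−h0·(2M0+M1)/6=-2/45
seg 1: a=-3, c=M1/2=32/45, d=(M2−M1)/(6·3)=-17/81, b=Δ1−h1·(2M1+M2)/6=94/45
seg 2: a=4, c=M2/2=-53/45, d=(M3−M2)/(6·3)=53/405, b=Δ2−h2·(2M2+M3)/6=31/45
t_q=15/2 → seg 2, τ=3/2; S=4+31/45·τ+-53/45·τ²+53/405·τ³=113/40

  seg 0: a=-5 b=-2/45 c=0 d=32/405
  seg 1: a=-3 b=94/45 c=32/45 d=-17/81
  seg 2: a=4 b=31/45 c=-53/45 d=53/405
S(15/2) = 113/40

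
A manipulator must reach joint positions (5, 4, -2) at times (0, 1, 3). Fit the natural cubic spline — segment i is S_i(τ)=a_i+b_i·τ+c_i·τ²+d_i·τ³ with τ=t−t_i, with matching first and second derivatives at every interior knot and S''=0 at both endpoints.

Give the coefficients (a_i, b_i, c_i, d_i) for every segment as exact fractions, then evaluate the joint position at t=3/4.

Δ: Δ0=-1, Δ1=-3
row 1: diag=6, rhs=-12; c'=1/3, d'=-2
back: M1=-2
M: M0=0, M1=-2, M2=0
seg 0: a=5, c=M0/2=0, d=(M1−M0)/(6·1)=-1/3, b=Δ0−h0·(2M0+M1)/6=-2/3
seg 1: a=4, c=M1/2=-1, d=(M2−M1)/(6·2)=1/6, b=Δ1−h1·(2M1+M2)/6=-5/3
t_q=3/4 → seg 0, τ=3/4; S=5+-2/3·τ+0·τ²+-1/3·τ³=279/64

  seg 0: a=5 b=-2/3 c=0 d=-1/3
  seg 1: a=4 b=-5/3 c=-1 d=1/6
S(3/4) = 279/64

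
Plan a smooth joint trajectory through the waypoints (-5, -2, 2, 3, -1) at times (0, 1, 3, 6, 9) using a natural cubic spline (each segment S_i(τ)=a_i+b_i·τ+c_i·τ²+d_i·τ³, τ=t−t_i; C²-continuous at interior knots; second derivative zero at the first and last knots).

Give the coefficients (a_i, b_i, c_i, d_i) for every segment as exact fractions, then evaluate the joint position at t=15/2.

Δ: Δ0=3, Δ1=2, Δ2=1/3, Δ3=-4/3
row 1: diag=6, rhs=-6; c'=1/3, d'=-1
row 2: denom=10−2·1/3=28/3; d'=(-10−2·-1)/(28/3)=-6/7
row 3: denom=12−3·9/28=309/28; d'=(-10−3·-6/7)/(309/28)=-208/309
back: M3=-208/309
back: M2=-6/7−9/28·-208/309=-66/103
back: M1=-1−1/3·-66/103=-81/103
M: M0=0, M1=-81/103, M2=-66/103, M3=-208/309, M4=0
seg 0: a=-5, c=M0/2=0, d=(M1−M0)/(6·1)=-27/206, b=Δ0−h0·(2M0+M1)/6=645/206
seg 1: a=-2, c=M1/2=-81/206, d=(M2−M1)/(6·2)=5/412, b=Δ1−h1·(2M1+M2)/6=282/103
seg 2: a=2, c=M2/2=-33/103, d=(M3−M2)/(6·3)=-5/2781, b=Δ2−h2·(2M2+M3)/6=135/103
seg 3: a=3, c=M3/2=-104/309, d=(M4−M3)/(6·3)=104/2781, b=Δ3−h3·(2M3+M4)/6=-68/103
t_q=15/2 → seg 3, τ=3/2; S=3+-68/103·τ+-104/309·τ²+104/2781·τ³=142/103

  seg 0: a=-5 b=645/206 c=0 d=-27/206
  seg 1: a=-2 b=282/103 c=-81/206 d=5/412
  seg 2: a=2 b=135/103 c=-33/103 d=-5/2781
  seg 3: a=3 b=-68/103 c=-104/309 d=104/2781
S(15/2) = 142/103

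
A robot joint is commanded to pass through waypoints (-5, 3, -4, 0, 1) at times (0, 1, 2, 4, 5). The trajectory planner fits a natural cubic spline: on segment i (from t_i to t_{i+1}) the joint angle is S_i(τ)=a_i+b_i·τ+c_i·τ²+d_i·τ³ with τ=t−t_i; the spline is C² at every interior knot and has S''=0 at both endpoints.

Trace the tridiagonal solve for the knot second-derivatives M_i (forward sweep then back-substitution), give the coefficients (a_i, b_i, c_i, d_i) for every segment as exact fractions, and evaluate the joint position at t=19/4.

  seg 0: a=-5 b=756/61 c=0 d=-268/61
  seg 1: a=3 b=-48/61 c=-804/61 d=425/61
  seg 2: a=-4 b=-381/61 c=471/61 d=-439/244
  seg 3: a=0 b=186/61 c=-375/122 d=125/122
S(19/4) = 7731/7808

Δ: Δ0=8, Δ1=-7, Δ2=2, Δ3=1
row 1: diag=4, rhs=-90; c'=1/4, d'=-45/2
row 2: denom=6−1·1/4=23/4; d'=(54−1·-45/2)/(23/4)=306/23
row 3: denom=6−2·8/23=122/23; d'=(-6−2·306/23)/(122/23)=-375/61
back: M3=-375/61
back: M2=306/23−8/23·-375/61=942/61
back: M1=-45/2−1/4·942/61=-1608/61
M: M0=0, M1=-1608/61, M2=942/61, M3=-375/61, M4=0
seg 0: a=-5, c=M0/2=0, d=(M1−M0)/(6·1)=-268/61, b=Δ0−h0·(2M0+M1)/6=756/61
seg 1: a=3, c=M1/2=-804/61, d=(M2−M1)/(6·1)=425/61, b=Δ1−h1·(2M1+M2)/6=-48/61
seg 2: a=-4, c=M2/2=471/61, d=(M3−M2)/(6·2)=-439/244, b=Δ2−h2·(2M2+M3)/6=-381/61
seg 3: a=0, c=M3/2=-375/122, d=(M4−M3)/(6·1)=125/122, b=Δ3−h3·(2M3+M4)/6=186/61
t_q=19/4 → seg 3, τ=3/4; S=0+186/61·τ+-375/122·τ²+125/122·τ³=7731/7808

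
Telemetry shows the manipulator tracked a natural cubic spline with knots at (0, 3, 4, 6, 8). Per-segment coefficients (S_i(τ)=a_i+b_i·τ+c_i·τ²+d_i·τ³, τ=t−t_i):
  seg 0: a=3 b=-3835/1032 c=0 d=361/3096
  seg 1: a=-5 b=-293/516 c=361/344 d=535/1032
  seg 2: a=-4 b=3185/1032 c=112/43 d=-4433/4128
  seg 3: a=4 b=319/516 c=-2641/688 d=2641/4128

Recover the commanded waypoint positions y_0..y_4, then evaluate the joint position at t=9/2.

y_0=3 y_1=-5 y_2=-4 y_3=4 y_4=-5
S(9/2) = -21355/11008

y_0 = S_0(0) = a_0 = 3
y_1 = S_1(0) = a_1 = -5
y_2 = S_2(0) = a_2 = -4
y_3 = S_3(0) = a_3 = 4
y_4 = S_3(2) = -5
t_q=9/2 is in segment 2 (τ=1/2); S_2(τ)=-21355/11008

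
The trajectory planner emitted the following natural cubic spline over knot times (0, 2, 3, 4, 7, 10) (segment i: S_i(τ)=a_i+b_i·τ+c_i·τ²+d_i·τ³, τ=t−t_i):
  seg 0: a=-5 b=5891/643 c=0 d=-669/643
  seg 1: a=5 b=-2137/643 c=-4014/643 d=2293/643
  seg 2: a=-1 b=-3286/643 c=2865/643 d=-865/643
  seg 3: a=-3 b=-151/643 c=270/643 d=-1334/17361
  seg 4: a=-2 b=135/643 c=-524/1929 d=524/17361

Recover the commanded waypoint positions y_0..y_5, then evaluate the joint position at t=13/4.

y_0 = S_0(0) = a_0 = -5
y_1 = S_1(0) = a_1 = 5
y_2 = S_2(0) = a_2 = -1
y_3 = S_3(0) = a_3 = -3
y_4 = S_4(0) = a_4 = -2
y_5 = S_4(3) = -3
t_q=13/4 is in segment 2 (τ=1/4); S_2(τ)=-83133/41152

y_0=-5 y_1=5 y_2=-1 y_3=-3 y_4=-2 y_5=-3
S(13/4) = -83133/41152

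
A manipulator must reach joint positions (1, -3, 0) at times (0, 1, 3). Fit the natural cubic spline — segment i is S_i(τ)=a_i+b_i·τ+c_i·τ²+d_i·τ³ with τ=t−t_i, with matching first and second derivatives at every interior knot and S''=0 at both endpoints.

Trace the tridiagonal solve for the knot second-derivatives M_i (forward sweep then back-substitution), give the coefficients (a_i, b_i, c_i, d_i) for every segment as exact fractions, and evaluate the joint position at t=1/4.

Δ: Δ0=-4, Δ1=3/2
row 1: diag=6, rhs=33; c'=1/3, d'=11/2
back: M1=11/2
M: M0=0, M1=11/2, M2=0
seg 0: a=1, c=M0/2=0, d=(M1−M0)/(6·1)=11/12, b=Δ0−h0·(2M0+M1)/6=-59/12
seg 1: a=-3, c=M1/2=11/4, d=(M2−M1)/(6·2)=-11/24, b=Δ1−h1·(2M1+M2)/6=-13/6
t_q=1/4 → seg 0, τ=1/4; S=1+-59/12·τ+0·τ²+11/12·τ³=-55/256

  seg 0: a=1 b=-59/12 c=0 d=11/12
  seg 1: a=-3 b=-13/6 c=11/4 d=-11/24
S(1/4) = -55/256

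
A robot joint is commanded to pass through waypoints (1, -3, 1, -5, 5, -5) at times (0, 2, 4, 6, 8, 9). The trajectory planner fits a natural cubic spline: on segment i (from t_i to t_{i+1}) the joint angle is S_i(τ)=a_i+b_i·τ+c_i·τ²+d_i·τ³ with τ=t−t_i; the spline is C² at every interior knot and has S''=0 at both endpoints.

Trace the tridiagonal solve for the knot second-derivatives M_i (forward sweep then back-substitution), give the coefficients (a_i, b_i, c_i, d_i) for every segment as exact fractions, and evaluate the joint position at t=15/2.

Δ: Δ0=-2, Δ1=2, Δ2=-3, Δ3=5, Δ4=-10
row 1: diag=8, rhs=24; c'=1/4, d'=3
row 2: denom=8−2·1/4=15/2; d'=(-30−2·3)/(15/2)=-24/5
row 3: denom=8−2·4/15=112/15; d'=(48−2·-24/5)/(112/15)=54/7
row 4: denom=6−2·15/56=153/28; d'=(-90−2·54/7)/(153/28)=-328/17
back: M4=-328/17
back: M3=54/7−15/56·-328/17=219/17
back: M2=-24/5−4/15·219/17=-140/17
back: M1=3−1/4·-140/17=86/17
M: M0=0, M1=86/17, M2=-140/17, M3=219/17, M4=-328/17, M5=0
seg 0: a=1, c=M0/2=0, d=(M1−M0)/(6·2)=43/102, b=Δ0−h0·(2M0+M1)/6=-188/51
seg 1: a=-3, c=M1/2=43/17, d=(M2−M1)/(6·2)=-113/102, b=Δ1−h1·(2M1+M2)/6=70/51
seg 2: a=1, c=M2/2=-70/17, d=(M3−M2)/(6·2)=359/204, b=Δ2−h2·(2M2+M3)/6=-92/51
seg 3: a=-5, c=M3/2=219/34, d=(M4−M3)/(6·2)=-547/204, b=Δ3−h3·(2M3+M4)/6=145/51
seg 4: a=5, c=M4/2=-164/17, d=(M5−M4)/(6·1)=164/51, b=Δ4−h4·(2M4+M5)/6=-182/51
t_q=15/2 → seg 3, τ=3/2; S=-5+145/51·τ+219/34·τ²+-547/204·τ³=2561/544

  seg 0: a=1 b=-188/51 c=0 d=43/102
  seg 1: a=-3 b=70/51 c=43/17 d=-113/102
  seg 2: a=1 b=-92/51 c=-70/17 d=359/204
  seg 3: a=-5 b=145/51 c=219/34 d=-547/204
  seg 4: a=5 b=-182/51 c=-164/17 d=164/51
S(15/2) = 2561/544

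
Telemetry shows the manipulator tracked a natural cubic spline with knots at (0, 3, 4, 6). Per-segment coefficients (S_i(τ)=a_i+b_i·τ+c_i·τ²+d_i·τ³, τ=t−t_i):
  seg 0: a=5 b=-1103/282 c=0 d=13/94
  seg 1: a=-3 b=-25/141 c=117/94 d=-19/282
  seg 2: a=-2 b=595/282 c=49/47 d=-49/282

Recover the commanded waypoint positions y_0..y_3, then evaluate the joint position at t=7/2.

y_0=5 y_1=-3 y_2=-2 y_3=5
S(7/2) = -2095/752

y_0 = S_0(0) = a_0 = 5
y_1 = S_1(0) = a_1 = -3
y_2 = S_2(0) = a_2 = -2
y_3 = S_2(2) = 5
t_q=7/2 is in segment 1 (τ=1/2); S_1(τ)=-2095/752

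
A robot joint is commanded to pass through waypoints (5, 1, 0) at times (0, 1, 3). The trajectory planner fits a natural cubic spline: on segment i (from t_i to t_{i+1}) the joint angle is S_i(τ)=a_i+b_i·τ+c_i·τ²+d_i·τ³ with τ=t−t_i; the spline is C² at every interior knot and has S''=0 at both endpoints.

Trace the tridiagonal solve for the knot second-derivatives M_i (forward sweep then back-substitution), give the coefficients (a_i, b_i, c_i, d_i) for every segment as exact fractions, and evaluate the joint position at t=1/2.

  seg 0: a=5 b=-55/12 c=0 d=7/12
  seg 1: a=1 b=-17/6 c=7/4 d=-7/24
S(1/2) = 89/32

Δ: Δ0=-4, Δ1=-1/2
row 1: diag=6, rhs=21; c'=1/3, d'=7/2
back: M1=7/2
M: M0=0, M1=7/2, M2=0
seg 0: a=5, c=M0/2=0, d=(M1−M0)/(6·1)=7/12, b=Δ0−h0·(2M0+M1)/6=-55/12
seg 1: a=1, c=M1/2=7/4, d=(M2−M1)/(6·2)=-7/24, b=Δ1−h1·(2M1+M2)/6=-17/6
t_q=1/2 → seg 0, τ=1/2; S=5+-55/12·τ+0·τ²+7/12·τ³=89/32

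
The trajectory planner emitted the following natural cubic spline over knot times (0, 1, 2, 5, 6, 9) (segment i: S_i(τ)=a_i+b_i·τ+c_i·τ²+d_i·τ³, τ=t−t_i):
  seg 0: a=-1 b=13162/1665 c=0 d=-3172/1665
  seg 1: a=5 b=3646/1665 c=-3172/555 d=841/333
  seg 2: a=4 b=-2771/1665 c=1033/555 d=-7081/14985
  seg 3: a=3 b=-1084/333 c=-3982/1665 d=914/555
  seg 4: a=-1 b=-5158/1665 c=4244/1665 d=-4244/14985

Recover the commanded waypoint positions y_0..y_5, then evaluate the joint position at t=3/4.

y_0 = S_0(0) = a_0 = -1
y_1 = S_1(0) = a_1 = 5
y_2 = S_2(0) = a_2 = 4
y_3 = S_3(0) = a_3 = 3
y_4 = S_4(0) = a_4 = -1
y_5 = S_4(3) = 5
t_q=3/4 is in segment 0 (τ=3/4); S_0(τ)=36631/8880

y_0=-1 y_1=5 y_2=4 y_3=3 y_4=-1 y_5=5
S(3/4) = 36631/8880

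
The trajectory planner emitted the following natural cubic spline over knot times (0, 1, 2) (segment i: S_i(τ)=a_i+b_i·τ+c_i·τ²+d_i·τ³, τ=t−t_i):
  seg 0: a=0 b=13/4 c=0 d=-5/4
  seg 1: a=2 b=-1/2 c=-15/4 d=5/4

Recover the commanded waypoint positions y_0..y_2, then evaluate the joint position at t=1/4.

y_0 = S_0(0) = a_0 = 0
y_1 = S_1(0) = a_1 = 2
y_2 = S_1(1) = -1
t_q=1/4 is in segment 0 (τ=1/4); S_0(τ)=203/256

y_0=0 y_1=2 y_2=-1
S(1/4) = 203/256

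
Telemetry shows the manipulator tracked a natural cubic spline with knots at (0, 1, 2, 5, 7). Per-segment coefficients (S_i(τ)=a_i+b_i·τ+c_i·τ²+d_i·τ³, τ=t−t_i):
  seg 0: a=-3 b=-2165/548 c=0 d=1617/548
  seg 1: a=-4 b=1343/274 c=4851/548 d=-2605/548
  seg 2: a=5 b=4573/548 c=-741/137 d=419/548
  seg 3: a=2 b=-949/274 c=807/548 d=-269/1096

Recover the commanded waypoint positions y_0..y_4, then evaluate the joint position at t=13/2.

y_0=-3 y_1=-4 y_2=5 y_3=2 y_4=-1
S(13/2) = -6227/8768

y_0 = S_0(0) = a_0 = -3
y_1 = S_1(0) = a_1 = -4
y_2 = S_2(0) = a_2 = 5
y_3 = S_3(0) = a_3 = 2
y_4 = S_3(2) = -1
t_q=13/2 is in segment 3 (τ=3/2); S_3(τ)=-6227/8768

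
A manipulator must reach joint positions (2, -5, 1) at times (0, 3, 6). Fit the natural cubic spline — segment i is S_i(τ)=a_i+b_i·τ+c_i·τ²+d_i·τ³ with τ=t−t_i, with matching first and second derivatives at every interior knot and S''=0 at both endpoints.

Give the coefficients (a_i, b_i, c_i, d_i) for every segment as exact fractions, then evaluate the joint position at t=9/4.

Δ: Δ0=-7/3, Δ1=2
row 1: diag=12, rhs=26; c'=1/4, d'=13/6
back: M1=13/6
M: M0=0, M1=13/6, M2=0
seg 0: a=2, c=M0/2=0, d=(M1−M0)/(6·3)=13/108, b=Δ0−h0·(2M0+M1)/6=-41/12
seg 1: a=-5, c=M1/2=13/12, d=(M2−M1)/(6·3)=-13/108, b=Δ1−h1·(2M1+M2)/6=-1/6
t_q=9/4 → seg 0, τ=9/4; S=2+-41/12·τ+0·τ²+13/108·τ³=-1105/256

  seg 0: a=2 b=-41/12 c=0 d=13/108
  seg 1: a=-5 b=-1/6 c=13/12 d=-13/108
S(9/4) = -1105/256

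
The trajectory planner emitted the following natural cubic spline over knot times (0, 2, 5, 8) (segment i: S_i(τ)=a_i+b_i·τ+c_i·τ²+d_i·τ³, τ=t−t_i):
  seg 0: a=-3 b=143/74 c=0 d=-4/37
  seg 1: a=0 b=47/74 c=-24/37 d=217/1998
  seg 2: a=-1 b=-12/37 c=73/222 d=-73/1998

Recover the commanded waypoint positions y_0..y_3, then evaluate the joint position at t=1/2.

y_0 = S_0(0) = a_0 = -3
y_1 = S_1(0) = a_1 = 0
y_2 = S_2(0) = a_2 = -1
y_3 = S_2(3) = 0
t_q=1/2 is in segment 0 (τ=1/2); S_0(τ)=-303/148

y_0=-3 y_1=0 y_2=-1 y_3=0
S(1/2) = -303/148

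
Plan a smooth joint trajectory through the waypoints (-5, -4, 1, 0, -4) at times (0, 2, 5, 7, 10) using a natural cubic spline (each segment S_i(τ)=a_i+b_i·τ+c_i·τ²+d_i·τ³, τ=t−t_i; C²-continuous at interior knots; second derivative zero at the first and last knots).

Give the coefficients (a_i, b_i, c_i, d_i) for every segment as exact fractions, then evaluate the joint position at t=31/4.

  seg 0: a=-5 b=91/870 c=0 d=43/435
  seg 1: a=-4 b=1123/870 c=86/145 d=-407/2610
  seg 2: a=1 b=278/435 c=-47/58 d=419/3480
  seg 3: a=0 b=-1007/870 c=-51/580 d=17/1740
S(31/4) = -33907/37120

Δ: Δ0=1/2, Δ1=5/3, Δ2=-1/2, Δ3=-4/3
row 1: diag=10, rhs=7; c'=3/10, d'=7/10
row 2: denom=10−3·3/10=91/10; d'=(-13−3·7/10)/(91/10)=-151/91
row 3: denom=10−2·20/91=870/91; d'=(-5−2·-151/91)/(870/91)=-51/290
back: M3=-51/290
back: M2=-151/91−20/91·-51/290=-47/29
back: M1=7/10−3/10·-47/29=172/145
M: M0=0, M1=172/145, M2=-47/29, M3=-51/290, M4=0
seg 0: a=-5, c=M0/2=0, d=(M1−M0)/(6·2)=43/435, b=Δ0−h0·(2M0+M1)/6=91/870
seg 1: a=-4, c=M1/2=86/145, d=(M2−M1)/(6·3)=-407/2610, b=Δ1−h1·(2M1+M2)/6=1123/870
seg 2: a=1, c=M2/2=-47/58, d=(M3−M2)/(6·2)=419/3480, b=Δ2−h2·(2M2+M3)/6=278/435
seg 3: a=0, c=M3/2=-51/580, d=(M4−M3)/(6·3)=17/1740, b=Δ3−h3·(2M3+M4)/6=-1007/870
t_q=31/4 → seg 3, τ=3/4; S=0+-1007/870·τ+-51/580·τ²+17/1740·τ³=-33907/37120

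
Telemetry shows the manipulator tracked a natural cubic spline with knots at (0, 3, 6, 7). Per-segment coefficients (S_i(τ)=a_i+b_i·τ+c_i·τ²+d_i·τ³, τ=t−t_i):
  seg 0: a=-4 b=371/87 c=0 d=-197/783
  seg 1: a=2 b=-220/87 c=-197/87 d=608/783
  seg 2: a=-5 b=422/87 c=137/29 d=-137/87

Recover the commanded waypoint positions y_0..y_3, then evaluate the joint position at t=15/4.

y_0=-4 y_1=2 y_2=-5 y_3=3
S(15/4) = -391/464

y_0 = S_0(0) = a_0 = -4
y_1 = S_1(0) = a_1 = 2
y_2 = S_2(0) = a_2 = -5
y_3 = S_2(1) = 3
t_q=15/4 is in segment 1 (τ=3/4); S_1(τ)=-391/464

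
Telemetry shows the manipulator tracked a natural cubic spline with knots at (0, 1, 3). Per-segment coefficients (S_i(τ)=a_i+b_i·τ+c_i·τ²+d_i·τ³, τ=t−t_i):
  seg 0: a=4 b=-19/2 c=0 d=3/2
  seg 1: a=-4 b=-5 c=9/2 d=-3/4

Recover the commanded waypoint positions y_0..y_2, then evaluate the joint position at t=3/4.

y_0=4 y_1=-4 y_2=-2
S(3/4) = -319/128

y_0 = S_0(0) = a_0 = 4
y_1 = S_1(0) = a_1 = -4
y_2 = S_1(2) = -2
t_q=3/4 is in segment 0 (τ=3/4); S_0(τ)=-319/128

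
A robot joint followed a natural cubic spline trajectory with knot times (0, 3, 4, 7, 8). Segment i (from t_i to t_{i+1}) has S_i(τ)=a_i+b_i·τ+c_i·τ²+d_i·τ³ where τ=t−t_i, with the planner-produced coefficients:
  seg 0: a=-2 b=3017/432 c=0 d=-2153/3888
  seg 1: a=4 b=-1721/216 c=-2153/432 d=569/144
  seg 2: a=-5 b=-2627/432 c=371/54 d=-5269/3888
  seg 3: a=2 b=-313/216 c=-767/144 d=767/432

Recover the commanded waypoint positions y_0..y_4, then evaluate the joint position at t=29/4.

y_0 = S_0(0) = a_0 = -2
y_1 = S_1(0) = a_1 = 4
y_2 = S_2(0) = a_2 = -5
y_3 = S_3(0) = a_3 = 2
y_4 = S_3(1) = -3
t_q=29/4 is in segment 3 (τ=1/4); S_3(τ)=12281/9216

y_0=-2 y_1=4 y_2=-5 y_3=2 y_4=-3
S(29/4) = 12281/9216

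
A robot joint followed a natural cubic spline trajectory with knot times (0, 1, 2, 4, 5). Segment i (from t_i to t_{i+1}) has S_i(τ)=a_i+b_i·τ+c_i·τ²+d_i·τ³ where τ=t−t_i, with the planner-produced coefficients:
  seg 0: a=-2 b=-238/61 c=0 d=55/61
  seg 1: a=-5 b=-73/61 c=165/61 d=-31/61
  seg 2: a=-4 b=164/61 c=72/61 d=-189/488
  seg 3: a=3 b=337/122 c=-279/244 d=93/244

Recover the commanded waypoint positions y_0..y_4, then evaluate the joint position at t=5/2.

y_0=-2 y_1=-5 y_2=-4 y_3=3 y_4=5
S(5/2) = -9405/3904

y_0 = S_0(0) = a_0 = -2
y_1 = S_1(0) = a_1 = -5
y_2 = S_2(0) = a_2 = -4
y_3 = S_3(0) = a_3 = 3
y_4 = S_3(1) = 5
t_q=5/2 is in segment 2 (τ=1/2); S_2(τ)=-9405/3904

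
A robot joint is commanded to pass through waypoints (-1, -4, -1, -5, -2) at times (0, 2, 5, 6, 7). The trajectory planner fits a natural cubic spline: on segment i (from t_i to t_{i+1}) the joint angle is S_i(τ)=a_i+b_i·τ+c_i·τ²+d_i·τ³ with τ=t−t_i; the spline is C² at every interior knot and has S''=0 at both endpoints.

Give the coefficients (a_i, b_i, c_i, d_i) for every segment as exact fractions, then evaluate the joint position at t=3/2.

  seg 0: a=-1 b=-364/137 c=0 d=317/1096
  seg 1: a=-4 b=223/274 c=951/548 d=-917/1644
  seg 2: a=-1 b=-2101/548 c=-450/137 d=1709/548
  seg 3: a=-5 b=-287/274 c=3327/548 d=-1109/548
S(3/2) = -35153/8768

Δ: Δ0=-3/2, Δ1=1, Δ2=-4, Δ3=3
row 1: diag=10, rhs=15; c'=3/10, d'=3/2
row 2: denom=8−3·3/10=71/10; d'=(-30−3·3/2)/(71/10)=-345/71
row 3: denom=4−1·10/71=274/71; d'=(42−1·-345/71)/(274/71)=3327/274
back: M3=3327/274
back: M2=-345/71−10/71·3327/274=-900/137
back: M1=3/2−3/10·-900/137=951/274
M: M0=0, M1=951/274, M2=-900/137, M3=3327/274, M4=0
seg 0: a=-1, c=M0/2=0, d=(M1−M0)/(6·2)=317/1096, b=Δ0−h0·(2M0+M1)/6=-364/137
seg 1: a=-4, c=M1/2=951/548, d=(M2−M1)/(6·3)=-917/1644, b=Δ1−h1·(2M1+M2)/6=223/274
seg 2: a=-1, c=M2/2=-450/137, d=(M3−M2)/(6·1)=1709/548, b=Δ2−h2·(2M2+M3)/6=-2101/548
seg 3: a=-5, c=M3/2=3327/548, d=(M4−M3)/(6·1)=-1109/548, b=Δ3−h3·(2M3+M4)/6=-287/274
t_q=3/2 → seg 0, τ=3/2; S=-1+-364/137·τ+0·τ²+317/1096·τ³=-35153/8768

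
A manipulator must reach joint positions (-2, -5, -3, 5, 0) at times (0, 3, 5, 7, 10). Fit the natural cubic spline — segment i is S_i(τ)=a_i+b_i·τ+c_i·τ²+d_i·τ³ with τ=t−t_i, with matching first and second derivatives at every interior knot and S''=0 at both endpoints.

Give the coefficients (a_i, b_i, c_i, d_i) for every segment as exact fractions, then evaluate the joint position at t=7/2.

Δ: Δ0=-1, Δ1=1, Δ2=4, Δ3=-5/3
row 1: diag=10, rhs=12; c'=1/5, d'=6/5
row 2: denom=8−2·1/5=38/5; d'=(18−2·6/5)/(38/5)=39/19
row 3: denom=10−2·5/19=180/19; d'=(-34−2·39/19)/(180/19)=-181/45
back: M3=-181/45
back: M2=39/19−5/19·-181/45=28/9
back: M1=6/5−1/5·28/9=26/45
M: M0=0, M1=26/45, M2=28/9, M3=-181/45, M4=0
seg 0: a=-2, c=M0/2=0, d=(M1−M0)/(6·3)=13/405, b=Δ0−h0·(2M0+M1)/6=-58/45
seg 1: a=-5, c=M1/2=13/45, d=(M2−M1)/(6·2)=19/90, b=Δ1−h1·(2M1+M2)/6=-19/45
seg 2: a=-3, c=M2/2=14/9, d=(M3−M2)/(6·2)=-107/180, b=Δ2−h2·(2M2+M3)/6=49/15
seg 3: a=5, c=M3/2=-181/90, d=(M4−M3)/(6·3)=181/810, b=Δ3−h3·(2M3+M4)/6=106/45
t_q=7/2 → seg 1, τ=1/2; S=-5+-19/45·τ+13/45·τ²+19/90·τ³=-409/80

  seg 0: a=-2 b=-58/45 c=0 d=13/405
  seg 1: a=-5 b=-19/45 c=13/45 d=19/90
  seg 2: a=-3 b=49/15 c=14/9 d=-107/180
  seg 3: a=5 b=106/45 c=-181/90 d=181/810
S(7/2) = -409/80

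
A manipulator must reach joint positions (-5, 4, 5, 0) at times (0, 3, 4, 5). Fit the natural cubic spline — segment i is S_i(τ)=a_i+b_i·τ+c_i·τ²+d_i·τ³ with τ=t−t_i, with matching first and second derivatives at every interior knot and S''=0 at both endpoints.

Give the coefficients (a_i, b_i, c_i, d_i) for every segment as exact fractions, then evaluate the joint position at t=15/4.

  seg 0: a=-5 b=99/31 c=0 d=-2/93
  seg 1: a=4 b=81/31 c=-6/31 d=-44/31
  seg 2: a=5 b=-63/31 c=-138/31 d=46/31
S(15/4) = 2605/496

Δ: Δ0=3, Δ1=1, Δ2=-5
row 1: diag=8, rhs=-12; c'=1/8, d'=-3/2
row 2: denom=4−1·1/8=31/8; d'=(-36−1·-3/2)/(31/8)=-276/31
back: M2=-276/31
back: M1=-3/2−1/8·-276/31=-12/31
M: M0=0, M1=-12/31, M2=-276/31, M3=0
seg 0: a=-5, c=M0/2=0, d=(M1−M0)/(6·3)=-2/93, b=Δ0−h0·(2M0+M1)/6=99/31
seg 1: a=4, c=M1/2=-6/31, d=(M2−M1)/(6·1)=-44/31, b=Δ1−h1·(2M1+M2)/6=81/31
seg 2: a=5, c=M2/2=-138/31, d=(M3−M2)/(6·1)=46/31, b=Δ2−h2·(2M2+M3)/6=-63/31
t_q=15/4 → seg 1, τ=3/4; S=4+81/31·τ+-6/31·τ²+-44/31·τ³=2605/496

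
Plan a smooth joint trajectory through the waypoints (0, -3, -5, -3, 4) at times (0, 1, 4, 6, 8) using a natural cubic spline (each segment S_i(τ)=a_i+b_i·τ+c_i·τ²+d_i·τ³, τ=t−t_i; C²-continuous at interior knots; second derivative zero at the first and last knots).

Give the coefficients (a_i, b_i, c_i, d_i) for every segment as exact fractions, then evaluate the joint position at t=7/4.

Δ: Δ0=-3, Δ1=-2/3, Δ2=1, Δ3=7/2
row 1: diag=8, rhs=14; c'=3/8, d'=7/4
row 2: denom=10−3·3/8=71/8; d'=(10−3·7/4)/(71/8)=38/71
row 3: denom=8−2·16/71=536/71; d'=(15−2·38/71)/(536/71)=989/536
back: M3=989/536
back: M2=38/71−16/71·989/536=8/67
back: M1=7/4−3/8·8/67=457/268
M: M0=0, M1=457/268, M2=8/67, M3=989/536, M4=0
seg 0: a=0, c=M0/2=0, d=(M1−M0)/(6·1)=457/1608, b=Δ0−h0·(2M0+M1)/6=-5281/1608
seg 1: a=-3, c=M1/2=457/536, d=(M2−M1)/(6·3)=-425/4824, b=Δ1−h1·(2M1+M2)/6=-1955/804
seg 2: a=-5, c=M2/2=4/67, d=(M3−M2)/(6·2)=925/6432, b=Δ2−h2·(2M2+M3)/6=491/1608
seg 3: a=-3, c=M3/2=989/1072, d=(M4−M3)/(6·2)=-989/6432, b=Δ3−h3·(2M3+M4)/6=1825/804
t_q=7/4 → seg 1, τ=3/4; S=-3+-1955/804·τ+457/536·τ²+-425/4824·τ³=-150295/34304

  seg 0: a=0 b=-5281/1608 c=0 d=457/1608
  seg 1: a=-3 b=-1955/804 c=457/536 d=-425/4824
  seg 2: a=-5 b=491/1608 c=4/67 d=925/6432
  seg 3: a=-3 b=1825/804 c=989/1072 d=-989/6432
S(7/4) = -150295/34304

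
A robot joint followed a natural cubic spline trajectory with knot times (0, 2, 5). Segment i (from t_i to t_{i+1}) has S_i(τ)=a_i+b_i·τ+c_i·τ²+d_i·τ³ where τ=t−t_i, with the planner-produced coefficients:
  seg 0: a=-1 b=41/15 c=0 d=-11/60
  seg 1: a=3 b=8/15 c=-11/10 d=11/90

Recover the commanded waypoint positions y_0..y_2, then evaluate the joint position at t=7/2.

y_0 = S_0(0) = a_0 = -1
y_1 = S_1(0) = a_1 = 3
y_2 = S_1(3) = -2
t_q=7/2 is in segment 1 (τ=3/2); S_1(τ)=139/80

y_0=-1 y_1=3 y_2=-2
S(7/2) = 139/80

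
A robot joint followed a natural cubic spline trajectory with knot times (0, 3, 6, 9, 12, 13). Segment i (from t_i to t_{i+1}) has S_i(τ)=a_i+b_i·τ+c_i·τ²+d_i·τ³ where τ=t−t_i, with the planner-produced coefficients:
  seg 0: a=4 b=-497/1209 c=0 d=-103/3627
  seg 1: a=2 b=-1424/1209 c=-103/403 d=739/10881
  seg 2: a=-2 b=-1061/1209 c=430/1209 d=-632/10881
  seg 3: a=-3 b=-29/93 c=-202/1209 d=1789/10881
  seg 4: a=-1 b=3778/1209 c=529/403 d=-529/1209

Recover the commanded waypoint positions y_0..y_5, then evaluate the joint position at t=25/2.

y_0 = S_0(0) = a_0 = 4
y_1 = S_1(0) = a_1 = 2
y_2 = S_2(0) = a_2 = -2
y_3 = S_3(0) = a_3 = -3
y_4 = S_4(0) = a_4 = -1
y_5 = S_4(1) = 3
t_q=25/2 is in segment 4 (τ=1/2); S_4(τ)=2695/3224

y_0=4 y_1=2 y_2=-2 y_3=-3 y_4=-1 y_5=3
S(25/2) = 2695/3224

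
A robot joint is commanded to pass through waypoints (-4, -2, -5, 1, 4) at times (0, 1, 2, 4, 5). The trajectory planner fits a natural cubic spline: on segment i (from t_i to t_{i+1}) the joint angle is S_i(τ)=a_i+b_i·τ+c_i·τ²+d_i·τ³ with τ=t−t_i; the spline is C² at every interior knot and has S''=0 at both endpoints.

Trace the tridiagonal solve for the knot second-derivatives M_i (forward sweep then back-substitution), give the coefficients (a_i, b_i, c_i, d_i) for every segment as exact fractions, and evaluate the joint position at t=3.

Δ: Δ0=2, Δ1=-3, Δ2=3, Δ3=3
row 1: diag=4, rhs=-30; c'=1/4, d'=-15/2
row 2: denom=6−1·1/4=23/4; d'=(36−1·-15/2)/(23/4)=174/23
row 3: denom=6−2·8/23=122/23; d'=(0−2·174/23)/(122/23)=-174/61
back: M3=-174/61
back: M2=174/23−8/23·-174/61=522/61
back: M1=-15/2−1/4·522/61=-588/61
M: M0=0, M1=-588/61, M2=522/61, M3=-174/61, M4=0
seg 0: a=-4, c=M0/2=0, d=(M1−M0)/(6·1)=-98/61, b=Δ0−h0·(2M0+M1)/6=220/61
seg 1: a=-2, c=M1/2=-294/61, d=(M2−M1)/(6·1)=185/61, b=Δ1−h1·(2M1+M2)/6=-74/61
seg 2: a=-5, c=M2/2=261/61, d=(M3−M2)/(6·2)=-58/61, b=Δ2−h2·(2M2+M3)/6=-107/61
seg 3: a=1, c=M3/2=-87/61, d=(M4−M3)/(6·1)=29/61, b=Δ3−h3·(2M3+M4)/6=241/61
t_q=3 → seg 2, τ=1; S=-5+-107/61·τ+261/61·τ²+-58/61·τ³=-209/61

  seg 0: a=-4 b=220/61 c=0 d=-98/61
  seg 1: a=-2 b=-74/61 c=-294/61 d=185/61
  seg 2: a=-5 b=-107/61 c=261/61 d=-58/61
  seg 3: a=1 b=241/61 c=-87/61 d=29/61
S(3) = -209/61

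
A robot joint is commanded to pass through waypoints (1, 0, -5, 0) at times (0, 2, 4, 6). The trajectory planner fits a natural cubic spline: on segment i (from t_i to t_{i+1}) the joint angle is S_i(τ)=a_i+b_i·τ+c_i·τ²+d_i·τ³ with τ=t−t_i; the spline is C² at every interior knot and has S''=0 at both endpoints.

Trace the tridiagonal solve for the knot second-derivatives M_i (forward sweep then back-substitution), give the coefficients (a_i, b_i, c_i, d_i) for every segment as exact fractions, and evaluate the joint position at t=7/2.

  seg 0: a=1 b=11/30 c=0 d=-13/60
  seg 1: a=0 b=-67/30 c=-13/10 d=7/12
  seg 2: a=-5 b=-13/30 c=11/5 d=-11/30
S(7/2) = -689/160

Δ: Δ0=-1/2, Δ1=-5/2, Δ2=5/2
row 1: diag=8, rhs=-12; c'=1/4, d'=-3/2
row 2: denom=8−2·1/4=15/2; d'=(30−2·-3/2)/(15/2)=22/5
back: M2=22/5
back: M1=-3/2−1/4·22/5=-13/5
M: M0=0, M1=-13/5, M2=22/5, M3=0
seg 0: a=1, c=M0/2=0, d=(M1−M0)/(6·2)=-13/60, b=Δ0−h0·(2M0+M1)/6=11/30
seg 1: a=0, c=M1/2=-13/10, d=(M2−M1)/(6·2)=7/12, b=Δ1−h1·(2M1+M2)/6=-67/30
seg 2: a=-5, c=M2/2=11/5, d=(M3−M2)/(6·2)=-11/30, b=Δ2−h2·(2M2+M3)/6=-13/30
t_q=7/2 → seg 1, τ=3/2; S=0+-67/30·τ+-13/10·τ²+7/12·τ³=-689/160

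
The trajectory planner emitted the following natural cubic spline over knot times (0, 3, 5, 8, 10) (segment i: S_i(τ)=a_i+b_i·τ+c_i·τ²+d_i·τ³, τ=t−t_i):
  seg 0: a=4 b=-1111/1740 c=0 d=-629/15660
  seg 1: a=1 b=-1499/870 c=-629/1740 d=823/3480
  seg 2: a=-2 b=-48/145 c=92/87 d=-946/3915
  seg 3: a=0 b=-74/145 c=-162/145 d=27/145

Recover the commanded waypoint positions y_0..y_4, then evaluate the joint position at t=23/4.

y_0=4 y_1=1 y_2=-2 y_3=0 y_4=-4
S(23/4) = -1629/928

y_0 = S_0(0) = a_0 = 4
y_1 = S_1(0) = a_1 = 1
y_2 = S_2(0) = a_2 = -2
y_3 = S_3(0) = a_3 = 0
y_4 = S_3(2) = -4
t_q=23/4 is in segment 2 (τ=3/4); S_2(τ)=-1629/928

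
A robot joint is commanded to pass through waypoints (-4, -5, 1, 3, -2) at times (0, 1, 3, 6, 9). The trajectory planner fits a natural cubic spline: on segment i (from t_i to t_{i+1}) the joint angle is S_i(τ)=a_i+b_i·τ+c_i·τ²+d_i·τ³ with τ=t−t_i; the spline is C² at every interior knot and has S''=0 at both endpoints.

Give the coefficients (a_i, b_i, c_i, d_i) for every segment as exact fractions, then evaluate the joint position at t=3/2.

  seg 0: a=-4 b=-184/103 c=0 d=81/103
  seg 1: a=-5 b=59/103 c=243/103 d=-59/103
  seg 2: a=1 b=323/103 c=-111/103 d=236/2781
  seg 3: a=3 b=-107/103 c=-97/309 d=97/2781
S(3/2) = -3457/824

Δ: Δ0=-1, Δ1=3, Δ2=2/3, Δ3=-5/3
row 1: diag=6, rhs=24; c'=1/3, d'=4
row 2: denom=10−2·1/3=28/3; d'=(-14−2·4)/(28/3)=-33/14
row 3: denom=12−3·9/28=309/28; d'=(-14−3·-33/14)/(309/28)=-194/309
back: M3=-194/309
back: M2=-33/14−9/28·-194/309=-222/103
back: M1=4−1/3·-222/103=486/103
M: M0=0, M1=486/103, M2=-222/103, M3=-194/309, M4=0
seg 0: a=-4, c=M0/2=0, d=(M1−M0)/(6·1)=81/103, b=Δ0−h0·(2M0+M1)/6=-184/103
seg 1: a=-5, c=M1/2=243/103, d=(M2−M1)/(6·2)=-59/103, b=Δ1−h1·(2M1+M2)/6=59/103
seg 2: a=1, c=M2/2=-111/103, d=(M3−M2)/(6·3)=236/2781, b=Δ2−h2·(2M2+M3)/6=323/103
seg 3: a=3, c=M3/2=-97/309, d=(M4−M3)/(6·3)=97/2781, b=Δ3−h3·(2M3+M4)/6=-107/103
t_q=3/2 → seg 1, τ=1/2; S=-5+59/103·τ+243/103·τ²+-59/103·τ³=-3457/824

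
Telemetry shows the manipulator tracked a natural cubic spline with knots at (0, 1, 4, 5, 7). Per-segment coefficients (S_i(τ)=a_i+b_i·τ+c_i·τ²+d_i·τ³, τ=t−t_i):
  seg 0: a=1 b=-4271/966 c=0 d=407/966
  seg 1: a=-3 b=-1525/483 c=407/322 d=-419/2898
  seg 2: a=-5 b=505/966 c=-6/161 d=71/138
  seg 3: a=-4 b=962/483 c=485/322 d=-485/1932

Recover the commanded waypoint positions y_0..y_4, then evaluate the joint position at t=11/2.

y_0 = S_0(0) = a_0 = 1
y_1 = S_1(0) = a_1 = -3
y_2 = S_2(0) = a_2 = -5
y_3 = S_3(0) = a_3 = -4
y_4 = S_3(2) = 4
t_q=11/2 is in segment 3 (τ=1/2); S_3(τ)=-1957/736

y_0=1 y_1=-3 y_2=-5 y_3=-4 y_4=4
S(11/2) = -1957/736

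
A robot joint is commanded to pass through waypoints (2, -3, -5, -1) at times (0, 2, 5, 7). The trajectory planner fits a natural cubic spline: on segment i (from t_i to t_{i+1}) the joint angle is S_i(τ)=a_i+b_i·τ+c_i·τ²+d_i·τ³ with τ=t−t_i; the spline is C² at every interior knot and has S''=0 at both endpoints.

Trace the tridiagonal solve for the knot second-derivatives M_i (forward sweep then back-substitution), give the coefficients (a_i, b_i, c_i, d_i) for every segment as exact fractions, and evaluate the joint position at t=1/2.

  seg 0: a=2 b=-1489/546 c=0 d=31/546
  seg 1: a=-3 b=-1117/546 c=31/91 d=5/126
  seg 2: a=-5 b=292/273 c=127/182 d=-127/1092
S(1/2) = 937/1456

Δ: Δ0=-5/2, Δ1=-2/3, Δ2=2
row 1: diag=10, rhs=11; c'=3/10, d'=11/10
row 2: denom=10−3·3/10=91/10; d'=(16−3·11/10)/(91/10)=127/91
back: M2=127/91
back: M1=11/10−3/10·127/91=62/91
M: M0=0, M1=62/91, M2=127/91, M3=0
seg 0: a=2, c=M0/2=0, d=(M1−M0)/(6·2)=31/546, b=Δ0−h0·(2M0+M1)/6=-1489/546
seg 1: a=-3, c=M1/2=31/91, d=(M2−M1)/(6·3)=5/126, b=Δ1−h1·(2M1+M2)/6=-1117/546
seg 2: a=-5, c=M2/2=127/182, d=(M3−M2)/(6·2)=-127/1092, b=Δ2−h2·(2M2+M3)/6=292/273
t_q=1/2 → seg 0, τ=1/2; S=2+-1489/546·τ+0·τ²+31/546·τ³=937/1456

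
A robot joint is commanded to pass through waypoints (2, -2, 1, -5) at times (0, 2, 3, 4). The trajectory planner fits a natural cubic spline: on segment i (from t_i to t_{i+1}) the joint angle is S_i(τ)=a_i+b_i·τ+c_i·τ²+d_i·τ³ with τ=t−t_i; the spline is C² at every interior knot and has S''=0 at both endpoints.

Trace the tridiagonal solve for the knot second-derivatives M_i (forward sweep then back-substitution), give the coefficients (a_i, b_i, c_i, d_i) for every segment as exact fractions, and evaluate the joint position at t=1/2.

  seg 0: a=2 b=-104/23 c=0 d=29/46
  seg 1: a=-2 b=70/23 c=87/23 d=-88/23
  seg 2: a=1 b=-20/23 c=-177/23 d=59/23
S(1/2) = -67/368

Δ: Δ0=-2, Δ1=3, Δ2=-6
row 1: diag=6, rhs=30; c'=1/6, d'=5
row 2: denom=4−1·1/6=23/6; d'=(-54−1·5)/(23/6)=-354/23
back: M2=-354/23
back: M1=5−1/6·-354/23=174/23
M: M0=0, M1=174/23, M2=-354/23, M3=0
seg 0: a=2, c=M0/2=0, d=(M1−M0)/(6·2)=29/46, b=Δ0−h0·(2M0+M1)/6=-104/23
seg 1: a=-2, c=M1/2=87/23, d=(M2−M1)/(6·1)=-88/23, b=Δ1−h1·(2M1+M2)/6=70/23
seg 2: a=1, c=M2/2=-177/23, d=(M3−M2)/(6·1)=59/23, b=Δ2−h2·(2M2+M3)/6=-20/23
t_q=1/2 → seg 0, τ=1/2; S=2+-104/23·τ+0·τ²+29/46·τ³=-67/368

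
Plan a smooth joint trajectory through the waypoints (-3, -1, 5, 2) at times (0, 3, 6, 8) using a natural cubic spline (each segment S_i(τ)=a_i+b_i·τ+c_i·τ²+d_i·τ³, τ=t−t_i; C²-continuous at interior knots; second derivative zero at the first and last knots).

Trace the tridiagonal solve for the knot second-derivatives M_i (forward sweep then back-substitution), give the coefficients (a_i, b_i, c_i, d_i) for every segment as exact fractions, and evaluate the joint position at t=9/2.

Δ: Δ0=2/3, Δ1=2, Δ2=-3/2
row 1: diag=12, rhs=8; c'=1/4, d'=2/3
row 2: denom=10−3·1/4=37/4; d'=(-21−3·2/3)/(37/4)=-92/37
back: M2=-92/37
back: M1=2/3−1/4·-92/37=143/111
M: M0=0, M1=143/111, M2=-92/37, M3=0
seg 0: a=-3, c=M0/2=0, d=(M1−M0)/(6·3)=143/1998, b=Δ0−h0·(2M0+M1)/6=5/222
seg 1: a=-1, c=M1/2=143/222, d=(M2−M1)/(6·3)=-419/1998, b=Δ1−h1·(2M1+M2)/6=217/111
seg 2: a=5, c=M2/2=-46/37, d=(M3−M2)/(6·2)=23/111, b=Δ2−h2·(2M2+M3)/6=35/222
t_q=9/2 → seg 1, τ=3/2; S=-1+217/111·τ+143/222·τ²+-419/1998·τ³=1583/592

  seg 0: a=-3 b=5/222 c=0 d=143/1998
  seg 1: a=-1 b=217/111 c=143/222 d=-419/1998
  seg 2: a=5 b=35/222 c=-46/37 d=23/111
S(9/2) = 1583/592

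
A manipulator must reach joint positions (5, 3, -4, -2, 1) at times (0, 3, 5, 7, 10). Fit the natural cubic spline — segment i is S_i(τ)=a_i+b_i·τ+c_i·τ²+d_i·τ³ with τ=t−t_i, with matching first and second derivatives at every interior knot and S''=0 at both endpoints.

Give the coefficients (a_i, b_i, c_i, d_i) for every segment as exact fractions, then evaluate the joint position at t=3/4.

  seg 0: a=5 b=109/180 c=0 d=-229/1620
  seg 1: a=3 b=-289/90 c=-229/180 d=203/360
  seg 2: a=-4 b=-23/15 c=19/9 d=-19/45
  seg 3: a=-2 b=83/45 c=-19/45 d=19/405
S(3/4) = 1381/256

Δ: Δ0=-2/3, Δ1=-7/2, Δ2=1, Δ3=1
row 1: diag=10, rhs=-17; c'=1/5, d'=-17/10
row 2: denom=8−2·1/5=38/5; d'=(27−2·-17/10)/(38/5)=4
row 3: denom=10−2·5/19=180/19; d'=(0−2·4)/(180/19)=-38/45
back: M3=-38/45
back: M2=4−5/19·-38/45=38/9
back: M1=-17/10−1/5·38/9=-229/90
M: M0=0, M1=-229/90, M2=38/9, M3=-38/45, M4=0
seg 0: a=5, c=M0/2=0, d=(M1−M0)/(6·3)=-229/1620, b=Δ0−h0·(2M0+M1)/6=109/180
seg 1: a=3, c=M1/2=-229/180, d=(M2−M1)/(6·2)=203/360, b=Δ1−h1·(2M1+M2)/6=-289/90
seg 2: a=-4, c=M2/2=19/9, d=(M3−M2)/(6·2)=-19/45, b=Δ2−h2·(2M2+M3)/6=-23/15
seg 3: a=-2, c=M3/2=-19/45, d=(M4−M3)/(6·3)=19/405, b=Δ3−h3·(2M3+M4)/6=83/45
t_q=3/4 → seg 0, τ=3/4; S=5+109/180·τ+0·τ²+-229/1620·τ³=1381/256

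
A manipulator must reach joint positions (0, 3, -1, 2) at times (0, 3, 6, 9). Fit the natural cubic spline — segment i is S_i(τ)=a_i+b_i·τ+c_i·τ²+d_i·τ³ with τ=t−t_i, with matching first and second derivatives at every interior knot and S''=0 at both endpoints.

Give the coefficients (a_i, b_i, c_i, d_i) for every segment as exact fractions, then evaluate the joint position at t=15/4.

Δ: Δ0=1, Δ1=-4/3, Δ2=1
row 1: diag=12, rhs=-14; c'=1/4, d'=-7/6
row 2: denom=12−3·1/4=45/4; d'=(14−3·-7/6)/(45/4)=14/9
back: M2=14/9
back: M1=-7/6−1/4·14/9=-14/9
M: M0=0, M1=-14/9, M2=14/9, M3=0
seg 0: a=0, c=M0/2=0, d=(M1−M0)/(6·3)=-7/81, b=Δ0−h0·(2M0+M1)/6=16/9
seg 1: a=3, c=M1/2=-7/9, d=(M2−M1)/(6·3)=14/81, b=Δ1−h1·(2M1+M2)/6=-5/9
seg 2: a=-1, c=M2/2=7/9, d=(M3−M2)/(6·3)=-7/81, b=Δ2−h2·(2M2+M3)/6=-5/9
t_q=15/4 → seg 1, τ=3/4; S=3+-5/9·τ+-7/9·τ²+14/81·τ³=71/32

  seg 0: a=0 b=16/9 c=0 d=-7/81
  seg 1: a=3 b=-5/9 c=-7/9 d=14/81
  seg 2: a=-1 b=-5/9 c=7/9 d=-7/81
S(15/4) = 71/32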